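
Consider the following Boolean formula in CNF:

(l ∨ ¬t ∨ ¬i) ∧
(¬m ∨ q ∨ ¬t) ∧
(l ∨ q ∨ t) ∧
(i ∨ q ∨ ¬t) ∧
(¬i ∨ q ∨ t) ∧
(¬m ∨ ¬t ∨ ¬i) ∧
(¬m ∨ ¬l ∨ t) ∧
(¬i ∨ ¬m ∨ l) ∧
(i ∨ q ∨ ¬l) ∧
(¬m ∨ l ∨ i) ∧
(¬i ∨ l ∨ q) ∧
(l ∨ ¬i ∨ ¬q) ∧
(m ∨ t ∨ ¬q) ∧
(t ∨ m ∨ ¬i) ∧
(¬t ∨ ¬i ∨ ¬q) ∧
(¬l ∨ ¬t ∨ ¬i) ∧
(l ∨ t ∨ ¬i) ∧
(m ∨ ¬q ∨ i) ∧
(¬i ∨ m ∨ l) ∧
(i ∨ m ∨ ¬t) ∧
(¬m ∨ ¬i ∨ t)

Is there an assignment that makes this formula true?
Yes

Yes, the formula is satisfiable.

One satisfying assignment is: i=False, t=True, m=True, l=True, q=True

Verification: With this assignment, all 21 clauses evaluate to true.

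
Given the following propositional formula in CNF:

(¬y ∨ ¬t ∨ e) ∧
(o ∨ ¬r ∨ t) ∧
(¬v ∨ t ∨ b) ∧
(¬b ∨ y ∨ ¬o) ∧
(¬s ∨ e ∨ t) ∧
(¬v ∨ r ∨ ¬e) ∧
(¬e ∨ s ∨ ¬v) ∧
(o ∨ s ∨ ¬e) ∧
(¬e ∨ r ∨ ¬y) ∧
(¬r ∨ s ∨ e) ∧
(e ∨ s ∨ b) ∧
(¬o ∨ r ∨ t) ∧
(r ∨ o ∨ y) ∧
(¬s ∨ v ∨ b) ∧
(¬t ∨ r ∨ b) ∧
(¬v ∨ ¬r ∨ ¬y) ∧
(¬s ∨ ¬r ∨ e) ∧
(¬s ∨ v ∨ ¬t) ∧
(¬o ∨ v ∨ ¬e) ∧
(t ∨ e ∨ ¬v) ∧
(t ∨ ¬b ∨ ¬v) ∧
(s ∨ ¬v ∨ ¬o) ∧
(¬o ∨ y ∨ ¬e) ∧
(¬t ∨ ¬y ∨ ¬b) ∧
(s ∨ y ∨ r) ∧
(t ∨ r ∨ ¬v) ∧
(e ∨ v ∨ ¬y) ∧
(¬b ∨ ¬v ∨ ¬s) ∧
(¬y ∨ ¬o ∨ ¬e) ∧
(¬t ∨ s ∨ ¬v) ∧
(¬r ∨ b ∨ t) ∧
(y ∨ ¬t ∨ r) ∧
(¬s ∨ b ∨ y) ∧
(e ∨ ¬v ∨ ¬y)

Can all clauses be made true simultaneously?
No

No, the formula is not satisfiable.

No assignment of truth values to the variables can make all 34 clauses true simultaneously.

The formula is UNSAT (unsatisfiable).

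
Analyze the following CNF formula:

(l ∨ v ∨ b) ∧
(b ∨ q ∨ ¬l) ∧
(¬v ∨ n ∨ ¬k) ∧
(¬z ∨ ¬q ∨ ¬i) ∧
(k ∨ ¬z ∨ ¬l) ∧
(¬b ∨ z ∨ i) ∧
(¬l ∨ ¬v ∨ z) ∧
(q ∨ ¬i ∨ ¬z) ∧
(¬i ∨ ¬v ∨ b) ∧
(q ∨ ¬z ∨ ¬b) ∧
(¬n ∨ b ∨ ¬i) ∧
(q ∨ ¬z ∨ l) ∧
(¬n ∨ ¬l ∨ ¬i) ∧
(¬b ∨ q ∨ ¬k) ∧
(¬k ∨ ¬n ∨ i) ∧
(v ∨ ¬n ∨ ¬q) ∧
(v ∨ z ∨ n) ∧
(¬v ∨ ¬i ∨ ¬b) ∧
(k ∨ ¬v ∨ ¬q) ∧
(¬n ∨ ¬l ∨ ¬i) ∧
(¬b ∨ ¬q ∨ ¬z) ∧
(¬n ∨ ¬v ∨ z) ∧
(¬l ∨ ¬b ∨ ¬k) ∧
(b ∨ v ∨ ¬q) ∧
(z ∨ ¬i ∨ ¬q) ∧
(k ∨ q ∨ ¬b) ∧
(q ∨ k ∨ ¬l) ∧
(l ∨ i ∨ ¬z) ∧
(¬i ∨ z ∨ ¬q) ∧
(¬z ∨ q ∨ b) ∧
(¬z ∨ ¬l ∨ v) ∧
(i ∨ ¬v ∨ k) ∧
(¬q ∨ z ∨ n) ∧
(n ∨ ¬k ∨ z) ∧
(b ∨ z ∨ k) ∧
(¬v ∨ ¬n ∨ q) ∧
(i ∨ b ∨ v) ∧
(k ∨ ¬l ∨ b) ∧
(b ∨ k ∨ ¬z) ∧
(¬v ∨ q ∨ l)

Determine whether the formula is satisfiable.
No

No, the formula is not satisfiable.

No assignment of truth values to the variables can make all 40 clauses true simultaneously.

The formula is UNSAT (unsatisfiable).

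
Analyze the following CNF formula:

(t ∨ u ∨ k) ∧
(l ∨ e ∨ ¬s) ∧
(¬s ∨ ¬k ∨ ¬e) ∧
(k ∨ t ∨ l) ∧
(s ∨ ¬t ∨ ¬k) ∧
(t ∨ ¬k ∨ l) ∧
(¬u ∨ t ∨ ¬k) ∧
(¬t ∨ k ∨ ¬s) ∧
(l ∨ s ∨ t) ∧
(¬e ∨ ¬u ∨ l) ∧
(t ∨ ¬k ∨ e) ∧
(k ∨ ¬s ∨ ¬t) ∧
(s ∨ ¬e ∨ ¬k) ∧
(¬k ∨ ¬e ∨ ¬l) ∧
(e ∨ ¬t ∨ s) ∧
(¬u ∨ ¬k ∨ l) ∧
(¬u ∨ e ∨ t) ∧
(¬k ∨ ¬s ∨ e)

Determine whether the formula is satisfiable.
Yes

Yes, the formula is satisfiable.

One satisfying assignment is: l=False, s=False, k=False, t=True, e=True, u=False

Verification: With this assignment, all 18 clauses evaluate to true.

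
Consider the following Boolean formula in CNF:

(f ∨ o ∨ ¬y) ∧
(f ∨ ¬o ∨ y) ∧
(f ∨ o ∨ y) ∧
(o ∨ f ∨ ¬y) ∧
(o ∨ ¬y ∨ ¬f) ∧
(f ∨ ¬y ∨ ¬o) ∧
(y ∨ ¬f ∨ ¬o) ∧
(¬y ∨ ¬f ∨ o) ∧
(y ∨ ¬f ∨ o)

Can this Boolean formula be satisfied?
Yes

Yes, the formula is satisfiable.

One satisfying assignment is: f=True, o=True, y=True

Verification: With this assignment, all 9 clauses evaluate to true.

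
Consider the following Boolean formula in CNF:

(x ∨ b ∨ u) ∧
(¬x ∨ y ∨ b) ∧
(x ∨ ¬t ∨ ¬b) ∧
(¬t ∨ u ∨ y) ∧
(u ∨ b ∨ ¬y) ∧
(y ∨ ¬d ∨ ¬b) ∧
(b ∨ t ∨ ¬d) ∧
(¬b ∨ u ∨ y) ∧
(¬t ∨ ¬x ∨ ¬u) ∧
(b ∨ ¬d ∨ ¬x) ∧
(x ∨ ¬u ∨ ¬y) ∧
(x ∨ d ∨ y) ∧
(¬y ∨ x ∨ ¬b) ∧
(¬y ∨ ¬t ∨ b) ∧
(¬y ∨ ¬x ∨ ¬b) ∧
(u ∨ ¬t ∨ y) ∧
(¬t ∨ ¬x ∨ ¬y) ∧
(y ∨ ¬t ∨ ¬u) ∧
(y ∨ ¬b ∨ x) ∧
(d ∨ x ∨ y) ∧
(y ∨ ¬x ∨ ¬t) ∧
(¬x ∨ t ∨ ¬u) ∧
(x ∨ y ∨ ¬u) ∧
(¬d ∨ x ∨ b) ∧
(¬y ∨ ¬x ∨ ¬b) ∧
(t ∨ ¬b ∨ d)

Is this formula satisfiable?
No

No, the formula is not satisfiable.

No assignment of truth values to the variables can make all 26 clauses true simultaneously.

The formula is UNSAT (unsatisfiable).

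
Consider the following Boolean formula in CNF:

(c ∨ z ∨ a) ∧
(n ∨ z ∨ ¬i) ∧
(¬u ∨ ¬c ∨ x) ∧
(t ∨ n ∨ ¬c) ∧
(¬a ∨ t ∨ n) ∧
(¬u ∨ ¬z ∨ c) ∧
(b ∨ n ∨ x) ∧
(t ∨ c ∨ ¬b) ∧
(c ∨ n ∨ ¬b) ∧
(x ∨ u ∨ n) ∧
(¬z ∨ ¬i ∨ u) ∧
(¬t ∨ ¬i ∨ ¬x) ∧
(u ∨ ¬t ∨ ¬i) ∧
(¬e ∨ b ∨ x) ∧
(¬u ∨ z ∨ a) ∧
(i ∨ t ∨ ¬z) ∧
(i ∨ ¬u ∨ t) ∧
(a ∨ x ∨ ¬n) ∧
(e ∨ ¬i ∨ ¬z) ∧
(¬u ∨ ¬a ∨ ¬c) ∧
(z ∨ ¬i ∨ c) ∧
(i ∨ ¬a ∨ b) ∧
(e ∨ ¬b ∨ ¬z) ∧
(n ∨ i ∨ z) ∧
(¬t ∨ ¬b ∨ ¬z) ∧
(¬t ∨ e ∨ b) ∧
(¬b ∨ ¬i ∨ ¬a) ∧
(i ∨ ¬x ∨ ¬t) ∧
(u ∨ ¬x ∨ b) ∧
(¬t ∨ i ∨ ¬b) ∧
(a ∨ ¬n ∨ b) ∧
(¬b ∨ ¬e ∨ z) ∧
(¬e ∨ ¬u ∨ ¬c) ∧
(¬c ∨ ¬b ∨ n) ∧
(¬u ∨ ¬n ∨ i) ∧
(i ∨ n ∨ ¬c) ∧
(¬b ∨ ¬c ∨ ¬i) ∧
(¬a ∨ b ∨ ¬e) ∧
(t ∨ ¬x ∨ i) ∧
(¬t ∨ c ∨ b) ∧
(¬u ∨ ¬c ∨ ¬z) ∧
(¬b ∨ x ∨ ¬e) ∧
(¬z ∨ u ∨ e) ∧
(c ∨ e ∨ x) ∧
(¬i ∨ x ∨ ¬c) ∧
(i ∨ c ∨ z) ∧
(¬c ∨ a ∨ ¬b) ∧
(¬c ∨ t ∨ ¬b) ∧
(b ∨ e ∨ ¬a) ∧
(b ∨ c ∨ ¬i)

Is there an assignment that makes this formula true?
No

No, the formula is not satisfiable.

No assignment of truth values to the variables can make all 50 clauses true simultaneously.

The formula is UNSAT (unsatisfiable).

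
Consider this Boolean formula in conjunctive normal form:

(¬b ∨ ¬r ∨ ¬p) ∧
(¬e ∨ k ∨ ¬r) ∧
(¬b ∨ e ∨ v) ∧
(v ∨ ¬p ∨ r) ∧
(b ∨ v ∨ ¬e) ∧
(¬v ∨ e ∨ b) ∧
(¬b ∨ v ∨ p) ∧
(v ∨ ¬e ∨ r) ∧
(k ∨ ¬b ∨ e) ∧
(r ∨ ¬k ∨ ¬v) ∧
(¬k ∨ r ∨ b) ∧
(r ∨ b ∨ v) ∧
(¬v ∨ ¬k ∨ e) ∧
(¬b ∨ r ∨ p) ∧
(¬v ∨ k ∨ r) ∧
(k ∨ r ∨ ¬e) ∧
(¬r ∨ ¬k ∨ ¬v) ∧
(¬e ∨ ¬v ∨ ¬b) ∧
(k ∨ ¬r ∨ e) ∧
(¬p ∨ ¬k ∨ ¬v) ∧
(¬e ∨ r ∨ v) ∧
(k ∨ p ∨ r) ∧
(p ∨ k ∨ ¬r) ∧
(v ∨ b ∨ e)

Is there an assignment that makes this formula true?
No

No, the formula is not satisfiable.

No assignment of truth values to the variables can make all 24 clauses true simultaneously.

The formula is UNSAT (unsatisfiable).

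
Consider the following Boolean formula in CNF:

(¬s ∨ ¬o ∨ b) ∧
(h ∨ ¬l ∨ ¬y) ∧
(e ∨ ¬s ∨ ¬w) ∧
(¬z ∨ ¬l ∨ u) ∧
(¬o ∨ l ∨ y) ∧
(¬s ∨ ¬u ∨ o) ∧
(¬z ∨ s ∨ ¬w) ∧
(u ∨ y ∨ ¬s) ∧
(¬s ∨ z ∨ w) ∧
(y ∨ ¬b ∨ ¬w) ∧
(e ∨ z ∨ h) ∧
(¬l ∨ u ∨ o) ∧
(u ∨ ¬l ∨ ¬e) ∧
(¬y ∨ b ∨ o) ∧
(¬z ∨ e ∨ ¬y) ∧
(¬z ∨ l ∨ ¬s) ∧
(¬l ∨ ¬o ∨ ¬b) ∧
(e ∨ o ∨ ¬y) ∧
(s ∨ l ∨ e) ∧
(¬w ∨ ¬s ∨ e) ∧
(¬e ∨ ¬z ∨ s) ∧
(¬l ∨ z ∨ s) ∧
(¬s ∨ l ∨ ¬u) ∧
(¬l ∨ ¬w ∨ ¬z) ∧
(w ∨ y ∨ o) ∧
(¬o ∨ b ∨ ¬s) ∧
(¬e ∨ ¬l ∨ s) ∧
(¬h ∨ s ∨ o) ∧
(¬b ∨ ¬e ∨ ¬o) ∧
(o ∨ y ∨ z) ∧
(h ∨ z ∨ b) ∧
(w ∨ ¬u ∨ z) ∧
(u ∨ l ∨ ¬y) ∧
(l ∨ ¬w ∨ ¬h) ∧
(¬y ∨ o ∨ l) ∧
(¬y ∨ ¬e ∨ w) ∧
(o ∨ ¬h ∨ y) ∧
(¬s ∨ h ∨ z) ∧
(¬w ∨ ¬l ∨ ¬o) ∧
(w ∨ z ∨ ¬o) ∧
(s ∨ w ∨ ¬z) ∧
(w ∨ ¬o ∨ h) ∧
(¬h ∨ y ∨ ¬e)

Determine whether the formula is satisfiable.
No

No, the formula is not satisfiable.

No assignment of truth values to the variables can make all 43 clauses true simultaneously.

The formula is UNSAT (unsatisfiable).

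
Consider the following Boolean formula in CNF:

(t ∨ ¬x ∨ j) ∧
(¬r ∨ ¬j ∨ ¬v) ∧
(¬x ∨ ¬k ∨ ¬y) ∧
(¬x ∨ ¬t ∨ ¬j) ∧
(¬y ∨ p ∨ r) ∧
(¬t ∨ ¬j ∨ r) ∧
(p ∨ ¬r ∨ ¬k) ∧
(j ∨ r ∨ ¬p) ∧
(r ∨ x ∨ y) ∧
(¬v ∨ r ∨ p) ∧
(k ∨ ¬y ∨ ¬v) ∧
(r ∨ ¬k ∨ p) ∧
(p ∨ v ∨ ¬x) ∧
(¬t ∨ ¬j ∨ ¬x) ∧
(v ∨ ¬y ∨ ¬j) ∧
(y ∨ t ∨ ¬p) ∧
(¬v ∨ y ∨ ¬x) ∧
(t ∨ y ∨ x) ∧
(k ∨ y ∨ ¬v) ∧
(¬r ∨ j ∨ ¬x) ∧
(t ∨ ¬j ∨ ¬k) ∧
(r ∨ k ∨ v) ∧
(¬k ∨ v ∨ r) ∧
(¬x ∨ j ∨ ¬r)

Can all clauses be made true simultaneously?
Yes

Yes, the formula is satisfiable.

One satisfying assignment is: k=False, r=True, x=False, p=False, t=True, v=False, j=False, y=False

Verification: With this assignment, all 24 clauses evaluate to true.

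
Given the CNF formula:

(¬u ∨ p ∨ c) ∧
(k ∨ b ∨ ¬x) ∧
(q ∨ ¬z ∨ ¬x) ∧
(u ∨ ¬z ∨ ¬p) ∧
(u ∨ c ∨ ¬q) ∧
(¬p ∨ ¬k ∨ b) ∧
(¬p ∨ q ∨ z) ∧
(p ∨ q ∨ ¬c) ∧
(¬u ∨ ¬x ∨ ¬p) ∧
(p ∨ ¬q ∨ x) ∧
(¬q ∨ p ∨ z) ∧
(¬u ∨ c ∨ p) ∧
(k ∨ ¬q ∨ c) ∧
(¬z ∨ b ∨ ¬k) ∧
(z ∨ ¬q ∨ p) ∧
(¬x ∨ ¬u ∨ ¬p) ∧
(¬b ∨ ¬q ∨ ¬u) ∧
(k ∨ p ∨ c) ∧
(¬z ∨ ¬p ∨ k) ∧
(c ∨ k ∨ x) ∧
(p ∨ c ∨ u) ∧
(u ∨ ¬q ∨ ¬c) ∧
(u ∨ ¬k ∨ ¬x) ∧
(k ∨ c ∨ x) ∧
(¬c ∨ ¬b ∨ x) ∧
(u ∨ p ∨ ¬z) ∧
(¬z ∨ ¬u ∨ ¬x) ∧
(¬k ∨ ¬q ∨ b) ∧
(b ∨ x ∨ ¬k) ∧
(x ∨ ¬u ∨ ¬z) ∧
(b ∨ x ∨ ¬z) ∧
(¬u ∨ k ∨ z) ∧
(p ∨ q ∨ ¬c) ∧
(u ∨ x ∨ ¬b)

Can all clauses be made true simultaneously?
No

No, the formula is not satisfiable.

No assignment of truth values to the variables can make all 34 clauses true simultaneously.

The formula is UNSAT (unsatisfiable).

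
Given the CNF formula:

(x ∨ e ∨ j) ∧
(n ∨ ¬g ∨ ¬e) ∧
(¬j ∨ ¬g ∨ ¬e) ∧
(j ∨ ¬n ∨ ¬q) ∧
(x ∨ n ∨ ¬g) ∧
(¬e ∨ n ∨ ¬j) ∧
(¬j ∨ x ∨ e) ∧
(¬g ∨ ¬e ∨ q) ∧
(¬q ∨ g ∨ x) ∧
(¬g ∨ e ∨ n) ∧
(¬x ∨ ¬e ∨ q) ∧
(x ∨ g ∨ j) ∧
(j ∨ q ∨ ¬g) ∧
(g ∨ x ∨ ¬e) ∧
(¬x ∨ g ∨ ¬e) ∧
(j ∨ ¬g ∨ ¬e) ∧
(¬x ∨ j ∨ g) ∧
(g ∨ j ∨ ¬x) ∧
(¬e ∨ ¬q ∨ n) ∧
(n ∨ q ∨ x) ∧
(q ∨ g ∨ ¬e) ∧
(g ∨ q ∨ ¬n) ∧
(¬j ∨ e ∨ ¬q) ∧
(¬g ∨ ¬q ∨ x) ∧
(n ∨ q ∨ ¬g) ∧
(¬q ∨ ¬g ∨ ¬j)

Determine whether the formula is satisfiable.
Yes

Yes, the formula is satisfiable.

One satisfying assignment is: q=False, g=False, j=True, n=False, x=True, e=False

Verification: With this assignment, all 26 clauses evaluate to true.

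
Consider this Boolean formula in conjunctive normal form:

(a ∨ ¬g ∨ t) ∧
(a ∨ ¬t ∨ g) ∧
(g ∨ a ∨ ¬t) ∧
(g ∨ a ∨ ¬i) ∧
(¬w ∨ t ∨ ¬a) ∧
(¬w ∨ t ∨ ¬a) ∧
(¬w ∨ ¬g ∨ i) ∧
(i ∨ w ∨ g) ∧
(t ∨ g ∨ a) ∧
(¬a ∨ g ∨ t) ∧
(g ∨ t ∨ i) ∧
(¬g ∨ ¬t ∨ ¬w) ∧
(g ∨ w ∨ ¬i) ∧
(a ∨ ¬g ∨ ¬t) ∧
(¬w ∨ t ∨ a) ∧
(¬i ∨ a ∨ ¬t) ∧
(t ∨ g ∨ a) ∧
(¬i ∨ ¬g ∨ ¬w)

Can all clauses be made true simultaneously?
Yes

Yes, the formula is satisfiable.

One satisfying assignment is: i=False, w=False, g=True, t=False, a=True

Verification: With this assignment, all 18 clauses evaluate to true.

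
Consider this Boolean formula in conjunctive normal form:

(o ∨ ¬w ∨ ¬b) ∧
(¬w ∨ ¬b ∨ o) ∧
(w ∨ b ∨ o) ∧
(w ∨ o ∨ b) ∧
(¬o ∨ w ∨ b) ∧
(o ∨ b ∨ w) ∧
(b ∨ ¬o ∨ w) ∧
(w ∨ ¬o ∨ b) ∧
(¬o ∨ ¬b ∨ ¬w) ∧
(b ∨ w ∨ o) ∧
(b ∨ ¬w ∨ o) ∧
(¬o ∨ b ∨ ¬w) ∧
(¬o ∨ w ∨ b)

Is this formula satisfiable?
Yes

Yes, the formula is satisfiable.

One satisfying assignment is: o=True, w=False, b=True

Verification: With this assignment, all 13 clauses evaluate to true.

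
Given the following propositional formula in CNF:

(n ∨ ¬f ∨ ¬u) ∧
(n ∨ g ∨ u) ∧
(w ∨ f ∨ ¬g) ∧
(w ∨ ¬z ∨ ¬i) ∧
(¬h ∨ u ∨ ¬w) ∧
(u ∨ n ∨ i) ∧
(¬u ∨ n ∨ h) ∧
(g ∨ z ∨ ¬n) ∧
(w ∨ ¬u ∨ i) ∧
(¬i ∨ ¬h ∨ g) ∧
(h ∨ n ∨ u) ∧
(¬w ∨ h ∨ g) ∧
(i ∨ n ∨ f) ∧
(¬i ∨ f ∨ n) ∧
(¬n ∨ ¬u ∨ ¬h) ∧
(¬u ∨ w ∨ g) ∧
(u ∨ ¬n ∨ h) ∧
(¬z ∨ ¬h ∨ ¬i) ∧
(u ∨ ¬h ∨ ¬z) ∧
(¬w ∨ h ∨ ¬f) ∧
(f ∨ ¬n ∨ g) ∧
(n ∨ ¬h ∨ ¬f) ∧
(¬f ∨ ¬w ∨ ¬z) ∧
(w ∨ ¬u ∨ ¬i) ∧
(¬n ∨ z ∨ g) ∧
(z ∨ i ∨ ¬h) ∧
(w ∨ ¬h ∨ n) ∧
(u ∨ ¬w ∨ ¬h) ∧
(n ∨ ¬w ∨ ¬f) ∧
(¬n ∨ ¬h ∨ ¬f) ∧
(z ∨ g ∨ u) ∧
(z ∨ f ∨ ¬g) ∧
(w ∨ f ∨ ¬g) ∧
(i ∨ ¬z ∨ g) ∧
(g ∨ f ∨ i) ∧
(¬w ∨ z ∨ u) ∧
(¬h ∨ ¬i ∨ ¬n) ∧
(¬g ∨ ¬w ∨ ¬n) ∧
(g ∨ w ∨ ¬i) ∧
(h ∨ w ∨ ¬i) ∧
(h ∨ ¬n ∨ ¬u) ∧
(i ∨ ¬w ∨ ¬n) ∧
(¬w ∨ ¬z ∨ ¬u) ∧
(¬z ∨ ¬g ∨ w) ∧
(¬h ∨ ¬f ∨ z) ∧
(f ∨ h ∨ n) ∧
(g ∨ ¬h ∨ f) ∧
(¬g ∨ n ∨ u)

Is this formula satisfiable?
No

No, the formula is not satisfiable.

No assignment of truth values to the variables can make all 48 clauses true simultaneously.

The formula is UNSAT (unsatisfiable).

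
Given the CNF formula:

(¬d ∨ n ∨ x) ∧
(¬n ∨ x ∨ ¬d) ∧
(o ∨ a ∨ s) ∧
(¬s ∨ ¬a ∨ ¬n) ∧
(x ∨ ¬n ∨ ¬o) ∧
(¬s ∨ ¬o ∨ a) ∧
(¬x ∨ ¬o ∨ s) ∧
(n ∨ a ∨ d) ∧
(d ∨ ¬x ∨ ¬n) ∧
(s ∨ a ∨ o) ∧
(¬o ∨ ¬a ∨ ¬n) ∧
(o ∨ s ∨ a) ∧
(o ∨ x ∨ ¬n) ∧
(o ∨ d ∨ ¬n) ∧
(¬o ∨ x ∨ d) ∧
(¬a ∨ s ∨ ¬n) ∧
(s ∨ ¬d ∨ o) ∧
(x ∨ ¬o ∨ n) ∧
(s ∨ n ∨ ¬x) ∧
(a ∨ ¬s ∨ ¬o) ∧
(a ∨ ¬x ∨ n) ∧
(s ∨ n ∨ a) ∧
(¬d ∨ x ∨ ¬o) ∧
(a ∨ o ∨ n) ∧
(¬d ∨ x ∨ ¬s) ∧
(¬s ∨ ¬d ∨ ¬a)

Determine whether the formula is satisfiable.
Yes

Yes, the formula is satisfiable.

One satisfying assignment is: o=False, n=False, a=True, d=False, x=False, s=False

Verification: With this assignment, all 26 clauses evaluate to true.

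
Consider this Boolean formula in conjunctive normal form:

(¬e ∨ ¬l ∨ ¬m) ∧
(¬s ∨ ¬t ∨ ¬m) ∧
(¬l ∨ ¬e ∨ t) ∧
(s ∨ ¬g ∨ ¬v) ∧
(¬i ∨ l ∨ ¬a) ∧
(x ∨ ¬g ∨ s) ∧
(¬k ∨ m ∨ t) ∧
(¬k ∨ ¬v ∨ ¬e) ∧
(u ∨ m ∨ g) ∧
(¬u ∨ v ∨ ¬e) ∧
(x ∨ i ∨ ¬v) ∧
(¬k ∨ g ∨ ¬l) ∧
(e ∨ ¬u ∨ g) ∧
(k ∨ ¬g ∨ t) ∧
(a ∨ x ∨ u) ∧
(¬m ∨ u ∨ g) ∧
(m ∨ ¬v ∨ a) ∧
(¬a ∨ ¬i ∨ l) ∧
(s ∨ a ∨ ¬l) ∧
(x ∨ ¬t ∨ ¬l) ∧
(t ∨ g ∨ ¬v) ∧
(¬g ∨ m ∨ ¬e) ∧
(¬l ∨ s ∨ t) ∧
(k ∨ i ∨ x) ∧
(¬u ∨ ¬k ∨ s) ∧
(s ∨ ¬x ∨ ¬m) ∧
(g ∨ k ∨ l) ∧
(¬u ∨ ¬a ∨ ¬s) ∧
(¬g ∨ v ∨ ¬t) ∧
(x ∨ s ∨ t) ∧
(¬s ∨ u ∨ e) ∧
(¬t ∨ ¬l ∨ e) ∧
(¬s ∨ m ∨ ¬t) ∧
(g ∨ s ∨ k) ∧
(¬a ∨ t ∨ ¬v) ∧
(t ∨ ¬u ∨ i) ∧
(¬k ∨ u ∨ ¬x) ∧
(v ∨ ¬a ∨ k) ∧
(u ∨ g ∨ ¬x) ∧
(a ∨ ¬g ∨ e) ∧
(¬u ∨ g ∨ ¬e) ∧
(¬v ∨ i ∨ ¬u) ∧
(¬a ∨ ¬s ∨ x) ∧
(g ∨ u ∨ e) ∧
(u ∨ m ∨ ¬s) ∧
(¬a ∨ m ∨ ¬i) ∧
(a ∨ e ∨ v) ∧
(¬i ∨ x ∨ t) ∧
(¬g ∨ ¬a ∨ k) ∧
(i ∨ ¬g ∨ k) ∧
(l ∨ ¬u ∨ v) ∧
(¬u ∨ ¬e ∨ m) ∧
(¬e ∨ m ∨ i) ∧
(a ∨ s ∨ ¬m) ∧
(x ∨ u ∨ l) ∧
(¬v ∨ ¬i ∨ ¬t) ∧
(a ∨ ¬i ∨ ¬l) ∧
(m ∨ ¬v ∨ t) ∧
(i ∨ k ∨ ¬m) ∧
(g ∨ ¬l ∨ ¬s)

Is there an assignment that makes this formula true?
No

No, the formula is not satisfiable.

No assignment of truth values to the variables can make all 60 clauses true simultaneously.

The formula is UNSAT (unsatisfiable).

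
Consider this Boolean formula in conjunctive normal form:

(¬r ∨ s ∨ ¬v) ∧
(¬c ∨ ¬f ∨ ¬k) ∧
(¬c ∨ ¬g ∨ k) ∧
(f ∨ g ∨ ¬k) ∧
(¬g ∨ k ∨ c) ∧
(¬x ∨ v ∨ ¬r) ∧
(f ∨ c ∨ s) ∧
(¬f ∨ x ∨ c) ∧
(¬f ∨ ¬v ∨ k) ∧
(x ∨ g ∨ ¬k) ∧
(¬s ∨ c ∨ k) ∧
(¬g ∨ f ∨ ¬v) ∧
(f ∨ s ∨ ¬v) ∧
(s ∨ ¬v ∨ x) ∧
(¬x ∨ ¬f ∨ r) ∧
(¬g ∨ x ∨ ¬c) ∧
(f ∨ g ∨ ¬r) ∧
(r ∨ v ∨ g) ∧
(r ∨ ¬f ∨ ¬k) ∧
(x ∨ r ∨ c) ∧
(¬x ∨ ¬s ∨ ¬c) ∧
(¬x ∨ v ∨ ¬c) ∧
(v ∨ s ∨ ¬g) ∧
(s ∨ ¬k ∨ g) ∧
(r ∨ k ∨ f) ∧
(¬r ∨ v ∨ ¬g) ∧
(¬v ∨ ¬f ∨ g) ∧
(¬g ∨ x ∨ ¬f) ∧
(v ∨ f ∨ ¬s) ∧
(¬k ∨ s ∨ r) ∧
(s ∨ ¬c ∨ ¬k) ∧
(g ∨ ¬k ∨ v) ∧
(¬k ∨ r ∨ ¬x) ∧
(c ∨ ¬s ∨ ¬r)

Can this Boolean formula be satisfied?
Yes

Yes, the formula is satisfiable.

One satisfying assignment is: x=False, s=False, k=False, c=True, r=True, v=False, g=False, f=True

Verification: With this assignment, all 34 clauses evaluate to true.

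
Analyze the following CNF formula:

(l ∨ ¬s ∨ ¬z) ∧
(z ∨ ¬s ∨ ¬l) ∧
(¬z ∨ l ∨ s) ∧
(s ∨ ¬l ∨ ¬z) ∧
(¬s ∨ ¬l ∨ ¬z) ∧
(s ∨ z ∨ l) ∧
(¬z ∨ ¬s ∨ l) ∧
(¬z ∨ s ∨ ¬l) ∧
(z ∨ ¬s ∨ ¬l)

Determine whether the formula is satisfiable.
Yes

Yes, the formula is satisfiable.

One satisfying assignment is: l=True, z=False, s=False

Verification: With this assignment, all 9 clauses evaluate to true.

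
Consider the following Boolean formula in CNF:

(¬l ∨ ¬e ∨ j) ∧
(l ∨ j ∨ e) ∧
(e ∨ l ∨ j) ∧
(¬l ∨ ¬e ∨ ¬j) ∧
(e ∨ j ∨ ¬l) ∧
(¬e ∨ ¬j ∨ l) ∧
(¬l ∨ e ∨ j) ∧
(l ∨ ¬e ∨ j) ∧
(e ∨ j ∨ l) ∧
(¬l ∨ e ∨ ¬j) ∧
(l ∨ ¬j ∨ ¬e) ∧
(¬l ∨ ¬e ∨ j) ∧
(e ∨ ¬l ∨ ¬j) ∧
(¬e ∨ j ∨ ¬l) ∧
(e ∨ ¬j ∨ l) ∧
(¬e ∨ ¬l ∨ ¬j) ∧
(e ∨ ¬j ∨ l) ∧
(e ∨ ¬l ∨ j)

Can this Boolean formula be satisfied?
No

No, the formula is not satisfiable.

No assignment of truth values to the variables can make all 18 clauses true simultaneously.

The formula is UNSAT (unsatisfiable).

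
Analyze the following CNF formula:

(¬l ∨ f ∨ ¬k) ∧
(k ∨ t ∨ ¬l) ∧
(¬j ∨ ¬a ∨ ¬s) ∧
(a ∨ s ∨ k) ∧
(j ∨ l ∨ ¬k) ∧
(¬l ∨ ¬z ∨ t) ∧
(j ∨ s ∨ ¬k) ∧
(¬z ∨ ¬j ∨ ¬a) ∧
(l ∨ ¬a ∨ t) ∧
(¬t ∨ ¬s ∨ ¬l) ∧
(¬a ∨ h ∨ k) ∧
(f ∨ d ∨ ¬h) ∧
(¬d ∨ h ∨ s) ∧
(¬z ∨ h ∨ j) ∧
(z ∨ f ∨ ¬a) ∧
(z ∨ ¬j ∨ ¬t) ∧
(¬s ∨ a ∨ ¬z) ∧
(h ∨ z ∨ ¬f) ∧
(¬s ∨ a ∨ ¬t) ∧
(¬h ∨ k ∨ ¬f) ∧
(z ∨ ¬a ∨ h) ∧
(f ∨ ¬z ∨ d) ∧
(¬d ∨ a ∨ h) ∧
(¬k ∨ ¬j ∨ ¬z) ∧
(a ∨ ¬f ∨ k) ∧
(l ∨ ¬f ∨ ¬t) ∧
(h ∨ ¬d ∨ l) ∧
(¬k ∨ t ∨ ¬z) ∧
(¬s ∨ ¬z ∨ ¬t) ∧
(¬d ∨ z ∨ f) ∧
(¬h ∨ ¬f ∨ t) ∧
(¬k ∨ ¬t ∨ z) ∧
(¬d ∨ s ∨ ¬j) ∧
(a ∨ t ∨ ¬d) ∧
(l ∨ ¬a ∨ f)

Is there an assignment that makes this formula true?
Yes

Yes, the formula is satisfiable.

One satisfying assignment is: f=False, a=False, l=False, h=False, d=False, t=False, j=True, s=False, k=True, z=False

Verification: With this assignment, all 35 clauses evaluate to true.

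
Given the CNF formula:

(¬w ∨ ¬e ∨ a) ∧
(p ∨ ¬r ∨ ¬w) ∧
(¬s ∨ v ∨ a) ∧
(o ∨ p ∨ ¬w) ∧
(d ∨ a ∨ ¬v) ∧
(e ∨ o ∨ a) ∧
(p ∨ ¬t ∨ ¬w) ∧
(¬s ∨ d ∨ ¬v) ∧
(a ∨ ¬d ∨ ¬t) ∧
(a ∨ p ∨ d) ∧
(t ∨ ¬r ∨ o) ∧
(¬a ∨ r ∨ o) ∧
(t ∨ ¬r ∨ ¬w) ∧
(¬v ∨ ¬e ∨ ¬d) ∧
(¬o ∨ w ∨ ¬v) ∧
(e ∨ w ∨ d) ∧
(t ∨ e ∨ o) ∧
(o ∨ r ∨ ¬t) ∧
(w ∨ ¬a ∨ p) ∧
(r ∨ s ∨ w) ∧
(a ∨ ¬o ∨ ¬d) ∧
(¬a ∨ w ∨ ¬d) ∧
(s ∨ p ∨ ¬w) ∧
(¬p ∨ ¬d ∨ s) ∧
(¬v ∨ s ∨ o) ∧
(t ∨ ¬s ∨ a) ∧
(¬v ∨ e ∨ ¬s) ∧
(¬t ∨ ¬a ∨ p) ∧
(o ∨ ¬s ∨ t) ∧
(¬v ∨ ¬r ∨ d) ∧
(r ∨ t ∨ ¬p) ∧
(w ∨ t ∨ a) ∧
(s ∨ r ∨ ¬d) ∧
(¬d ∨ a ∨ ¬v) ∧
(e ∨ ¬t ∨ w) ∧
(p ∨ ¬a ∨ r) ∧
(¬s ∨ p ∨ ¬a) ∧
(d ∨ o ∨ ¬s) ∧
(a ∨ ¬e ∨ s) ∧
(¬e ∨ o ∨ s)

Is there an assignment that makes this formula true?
Yes

Yes, the formula is satisfiable.

One satisfying assignment is: r=True, t=True, o=False, d=False, s=False, a=True, w=True, e=False, p=True, v=False

Verification: With this assignment, all 40 clauses evaluate to true.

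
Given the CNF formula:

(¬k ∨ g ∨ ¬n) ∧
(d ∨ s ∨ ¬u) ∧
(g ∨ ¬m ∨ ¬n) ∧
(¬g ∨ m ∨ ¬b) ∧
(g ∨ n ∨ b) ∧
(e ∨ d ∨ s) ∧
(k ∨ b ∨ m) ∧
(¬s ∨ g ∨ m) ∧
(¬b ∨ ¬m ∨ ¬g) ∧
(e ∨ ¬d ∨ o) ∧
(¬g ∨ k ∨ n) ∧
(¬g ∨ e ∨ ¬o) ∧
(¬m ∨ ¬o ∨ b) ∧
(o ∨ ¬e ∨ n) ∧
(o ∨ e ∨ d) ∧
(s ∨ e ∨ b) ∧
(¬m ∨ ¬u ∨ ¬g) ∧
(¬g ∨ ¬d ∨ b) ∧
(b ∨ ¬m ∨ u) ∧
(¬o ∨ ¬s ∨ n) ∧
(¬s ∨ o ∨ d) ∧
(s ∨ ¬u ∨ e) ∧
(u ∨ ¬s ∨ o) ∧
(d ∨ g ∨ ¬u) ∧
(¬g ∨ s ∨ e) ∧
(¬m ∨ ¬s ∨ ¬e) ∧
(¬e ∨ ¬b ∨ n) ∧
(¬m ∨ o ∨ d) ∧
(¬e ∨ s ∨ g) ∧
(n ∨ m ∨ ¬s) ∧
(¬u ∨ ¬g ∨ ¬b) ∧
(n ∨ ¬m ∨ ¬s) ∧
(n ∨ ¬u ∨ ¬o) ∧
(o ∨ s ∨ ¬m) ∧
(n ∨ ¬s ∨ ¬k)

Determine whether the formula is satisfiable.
Yes

Yes, the formula is satisfiable.

One satisfying assignment is: b=False, k=True, u=False, d=False, s=False, m=False, n=True, o=False, e=True, g=True

Verification: With this assignment, all 35 clauses evaluate to true.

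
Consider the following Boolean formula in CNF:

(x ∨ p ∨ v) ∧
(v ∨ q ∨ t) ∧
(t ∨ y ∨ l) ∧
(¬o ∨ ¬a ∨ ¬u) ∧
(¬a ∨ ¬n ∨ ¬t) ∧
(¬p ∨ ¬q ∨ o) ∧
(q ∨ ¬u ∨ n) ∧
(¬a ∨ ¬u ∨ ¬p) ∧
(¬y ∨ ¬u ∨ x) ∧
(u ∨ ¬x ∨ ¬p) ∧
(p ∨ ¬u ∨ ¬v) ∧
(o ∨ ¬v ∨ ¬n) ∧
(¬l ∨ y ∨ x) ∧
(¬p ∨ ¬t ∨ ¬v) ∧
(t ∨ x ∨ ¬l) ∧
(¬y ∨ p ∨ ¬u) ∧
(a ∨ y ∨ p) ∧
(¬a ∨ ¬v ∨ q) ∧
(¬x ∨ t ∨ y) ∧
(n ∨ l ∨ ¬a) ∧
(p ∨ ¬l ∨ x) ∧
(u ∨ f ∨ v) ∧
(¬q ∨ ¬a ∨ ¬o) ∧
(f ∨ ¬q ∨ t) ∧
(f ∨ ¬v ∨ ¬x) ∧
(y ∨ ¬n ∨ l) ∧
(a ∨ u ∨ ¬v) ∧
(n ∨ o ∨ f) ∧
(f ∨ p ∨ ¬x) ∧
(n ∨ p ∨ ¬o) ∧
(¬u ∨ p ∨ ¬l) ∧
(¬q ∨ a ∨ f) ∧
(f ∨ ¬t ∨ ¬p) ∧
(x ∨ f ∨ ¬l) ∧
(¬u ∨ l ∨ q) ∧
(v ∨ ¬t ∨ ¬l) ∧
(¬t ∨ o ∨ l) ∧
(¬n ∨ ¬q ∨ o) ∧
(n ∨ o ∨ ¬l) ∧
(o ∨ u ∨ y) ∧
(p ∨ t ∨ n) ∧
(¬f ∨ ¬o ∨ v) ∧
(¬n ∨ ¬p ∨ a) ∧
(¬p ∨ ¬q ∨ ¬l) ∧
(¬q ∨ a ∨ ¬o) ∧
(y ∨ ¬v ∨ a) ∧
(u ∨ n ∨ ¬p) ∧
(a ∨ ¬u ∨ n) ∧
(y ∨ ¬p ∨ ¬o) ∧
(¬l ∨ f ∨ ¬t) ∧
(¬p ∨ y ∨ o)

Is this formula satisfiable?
No

No, the formula is not satisfiable.

No assignment of truth values to the variables can make all 51 clauses true simultaneously.

The formula is UNSAT (unsatisfiable).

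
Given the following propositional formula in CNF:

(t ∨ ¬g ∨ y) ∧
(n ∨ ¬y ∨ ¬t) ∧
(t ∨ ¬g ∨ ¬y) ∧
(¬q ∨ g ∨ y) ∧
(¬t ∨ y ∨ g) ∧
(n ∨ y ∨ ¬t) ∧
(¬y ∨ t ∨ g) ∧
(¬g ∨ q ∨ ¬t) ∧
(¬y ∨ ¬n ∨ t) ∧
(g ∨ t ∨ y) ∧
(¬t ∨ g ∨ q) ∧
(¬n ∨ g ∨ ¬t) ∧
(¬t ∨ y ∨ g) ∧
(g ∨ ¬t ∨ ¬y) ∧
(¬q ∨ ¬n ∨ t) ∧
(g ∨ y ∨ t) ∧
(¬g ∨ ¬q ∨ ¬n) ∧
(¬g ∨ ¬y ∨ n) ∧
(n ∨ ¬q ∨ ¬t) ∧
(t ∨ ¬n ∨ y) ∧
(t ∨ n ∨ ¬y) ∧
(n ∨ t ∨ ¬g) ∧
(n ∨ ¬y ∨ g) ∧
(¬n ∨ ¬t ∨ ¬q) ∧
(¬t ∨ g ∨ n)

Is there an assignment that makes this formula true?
No

No, the formula is not satisfiable.

No assignment of truth values to the variables can make all 25 clauses true simultaneously.

The formula is UNSAT (unsatisfiable).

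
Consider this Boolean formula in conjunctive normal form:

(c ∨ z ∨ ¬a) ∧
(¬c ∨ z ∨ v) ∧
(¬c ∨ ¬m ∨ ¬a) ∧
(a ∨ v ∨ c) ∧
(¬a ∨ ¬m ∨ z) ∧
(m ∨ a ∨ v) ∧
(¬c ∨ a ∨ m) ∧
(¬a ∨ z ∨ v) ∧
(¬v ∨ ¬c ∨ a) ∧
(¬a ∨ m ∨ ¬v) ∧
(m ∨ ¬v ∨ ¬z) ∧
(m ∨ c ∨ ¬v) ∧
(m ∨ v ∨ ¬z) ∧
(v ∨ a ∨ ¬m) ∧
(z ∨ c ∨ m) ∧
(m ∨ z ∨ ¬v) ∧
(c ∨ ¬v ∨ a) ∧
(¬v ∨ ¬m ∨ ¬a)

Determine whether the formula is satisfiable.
Yes

Yes, the formula is satisfiable.

One satisfying assignment is: m=True, c=False, a=True, v=False, z=True

Verification: With this assignment, all 18 clauses evaluate to true.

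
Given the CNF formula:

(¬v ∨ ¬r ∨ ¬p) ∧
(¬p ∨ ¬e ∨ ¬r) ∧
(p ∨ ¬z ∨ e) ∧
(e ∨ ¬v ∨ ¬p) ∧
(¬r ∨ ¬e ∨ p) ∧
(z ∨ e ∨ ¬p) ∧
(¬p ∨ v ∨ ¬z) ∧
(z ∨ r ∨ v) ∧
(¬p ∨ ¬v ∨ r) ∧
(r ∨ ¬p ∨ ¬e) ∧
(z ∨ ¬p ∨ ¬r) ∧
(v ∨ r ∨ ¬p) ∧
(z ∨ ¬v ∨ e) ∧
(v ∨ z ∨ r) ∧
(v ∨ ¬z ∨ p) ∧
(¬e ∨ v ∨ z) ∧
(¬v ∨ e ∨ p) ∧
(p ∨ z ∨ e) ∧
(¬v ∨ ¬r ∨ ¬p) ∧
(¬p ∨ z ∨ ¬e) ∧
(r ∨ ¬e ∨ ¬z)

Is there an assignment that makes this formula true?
Yes

Yes, the formula is satisfiable.

One satisfying assignment is: e=True, z=False, p=False, r=False, v=True

Verification: With this assignment, all 21 clauses evaluate to true.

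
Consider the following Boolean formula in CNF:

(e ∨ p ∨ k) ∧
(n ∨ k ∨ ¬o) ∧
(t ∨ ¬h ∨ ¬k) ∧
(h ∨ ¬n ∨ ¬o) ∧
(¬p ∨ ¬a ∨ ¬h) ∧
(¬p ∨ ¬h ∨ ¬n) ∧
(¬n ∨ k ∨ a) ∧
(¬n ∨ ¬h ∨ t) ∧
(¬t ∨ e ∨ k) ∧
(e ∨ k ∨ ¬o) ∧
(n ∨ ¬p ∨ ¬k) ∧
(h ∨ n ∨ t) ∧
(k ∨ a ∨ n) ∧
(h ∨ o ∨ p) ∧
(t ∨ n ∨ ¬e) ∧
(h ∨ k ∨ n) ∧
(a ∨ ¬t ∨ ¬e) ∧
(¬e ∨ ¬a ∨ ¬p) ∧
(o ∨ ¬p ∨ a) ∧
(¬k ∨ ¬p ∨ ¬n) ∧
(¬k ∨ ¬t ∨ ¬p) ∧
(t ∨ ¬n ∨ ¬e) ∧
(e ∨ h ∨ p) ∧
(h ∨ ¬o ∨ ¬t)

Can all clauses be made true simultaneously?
Yes

Yes, the formula is satisfiable.

One satisfying assignment is: k=False, e=False, n=True, o=False, h=False, t=False, p=True, a=True

Verification: With this assignment, all 24 clauses evaluate to true.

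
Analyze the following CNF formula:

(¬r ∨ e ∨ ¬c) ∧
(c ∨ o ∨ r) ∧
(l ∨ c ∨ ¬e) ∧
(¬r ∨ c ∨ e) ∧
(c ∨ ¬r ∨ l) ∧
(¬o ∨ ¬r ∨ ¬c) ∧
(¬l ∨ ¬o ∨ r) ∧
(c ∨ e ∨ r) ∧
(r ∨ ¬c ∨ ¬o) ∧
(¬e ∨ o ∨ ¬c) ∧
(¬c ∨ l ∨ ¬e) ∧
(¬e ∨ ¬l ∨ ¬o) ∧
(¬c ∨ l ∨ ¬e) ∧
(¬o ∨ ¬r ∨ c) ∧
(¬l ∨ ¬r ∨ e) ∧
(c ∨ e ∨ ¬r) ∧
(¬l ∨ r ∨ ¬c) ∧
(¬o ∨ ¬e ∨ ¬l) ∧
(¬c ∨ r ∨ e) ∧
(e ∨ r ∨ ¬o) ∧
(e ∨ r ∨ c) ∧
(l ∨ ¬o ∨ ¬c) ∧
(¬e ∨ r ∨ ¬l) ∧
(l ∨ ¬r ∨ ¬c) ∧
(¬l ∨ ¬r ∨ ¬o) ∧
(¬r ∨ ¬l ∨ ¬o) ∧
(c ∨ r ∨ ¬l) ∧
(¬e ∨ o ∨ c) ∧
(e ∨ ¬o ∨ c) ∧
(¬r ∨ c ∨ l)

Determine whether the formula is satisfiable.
No

No, the formula is not satisfiable.

No assignment of truth values to the variables can make all 30 clauses true simultaneously.

The formula is UNSAT (unsatisfiable).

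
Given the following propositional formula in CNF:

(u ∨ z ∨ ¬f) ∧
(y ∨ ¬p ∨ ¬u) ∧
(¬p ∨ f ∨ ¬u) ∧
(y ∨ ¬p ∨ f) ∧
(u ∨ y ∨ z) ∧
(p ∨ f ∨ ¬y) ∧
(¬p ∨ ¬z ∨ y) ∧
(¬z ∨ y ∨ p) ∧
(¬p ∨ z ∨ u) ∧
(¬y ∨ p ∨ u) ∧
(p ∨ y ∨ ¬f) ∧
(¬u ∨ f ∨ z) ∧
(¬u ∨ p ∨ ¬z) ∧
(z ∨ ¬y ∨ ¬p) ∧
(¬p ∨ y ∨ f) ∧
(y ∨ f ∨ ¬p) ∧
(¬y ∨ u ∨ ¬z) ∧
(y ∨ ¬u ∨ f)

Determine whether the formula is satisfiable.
Yes

Yes, the formula is satisfiable.

One satisfying assignment is: z=True, f=True, y=True, u=True, p=True

Verification: With this assignment, all 18 clauses evaluate to true.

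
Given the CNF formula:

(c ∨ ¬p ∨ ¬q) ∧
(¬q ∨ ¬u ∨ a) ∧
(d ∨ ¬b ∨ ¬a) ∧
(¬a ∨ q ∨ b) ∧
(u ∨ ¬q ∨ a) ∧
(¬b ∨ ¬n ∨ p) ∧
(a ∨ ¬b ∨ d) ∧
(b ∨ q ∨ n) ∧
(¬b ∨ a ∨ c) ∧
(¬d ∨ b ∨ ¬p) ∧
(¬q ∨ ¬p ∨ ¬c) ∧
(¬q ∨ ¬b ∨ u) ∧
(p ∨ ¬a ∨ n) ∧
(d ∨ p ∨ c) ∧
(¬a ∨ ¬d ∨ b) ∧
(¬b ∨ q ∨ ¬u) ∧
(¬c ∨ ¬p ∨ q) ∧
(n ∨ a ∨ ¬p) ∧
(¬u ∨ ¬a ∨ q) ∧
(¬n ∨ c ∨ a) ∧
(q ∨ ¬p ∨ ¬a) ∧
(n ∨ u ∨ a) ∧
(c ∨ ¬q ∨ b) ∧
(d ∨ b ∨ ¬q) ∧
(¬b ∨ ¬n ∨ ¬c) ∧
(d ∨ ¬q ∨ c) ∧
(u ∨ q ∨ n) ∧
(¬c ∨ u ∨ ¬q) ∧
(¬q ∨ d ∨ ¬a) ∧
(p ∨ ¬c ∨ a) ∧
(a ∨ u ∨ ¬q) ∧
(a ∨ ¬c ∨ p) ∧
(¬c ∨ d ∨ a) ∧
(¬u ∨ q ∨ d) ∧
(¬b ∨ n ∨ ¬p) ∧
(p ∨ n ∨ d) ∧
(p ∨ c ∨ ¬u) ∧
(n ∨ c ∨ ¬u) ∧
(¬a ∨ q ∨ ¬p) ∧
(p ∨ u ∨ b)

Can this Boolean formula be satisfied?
No

No, the formula is not satisfiable.

No assignment of truth values to the variables can make all 40 clauses true simultaneously.

The formula is UNSAT (unsatisfiable).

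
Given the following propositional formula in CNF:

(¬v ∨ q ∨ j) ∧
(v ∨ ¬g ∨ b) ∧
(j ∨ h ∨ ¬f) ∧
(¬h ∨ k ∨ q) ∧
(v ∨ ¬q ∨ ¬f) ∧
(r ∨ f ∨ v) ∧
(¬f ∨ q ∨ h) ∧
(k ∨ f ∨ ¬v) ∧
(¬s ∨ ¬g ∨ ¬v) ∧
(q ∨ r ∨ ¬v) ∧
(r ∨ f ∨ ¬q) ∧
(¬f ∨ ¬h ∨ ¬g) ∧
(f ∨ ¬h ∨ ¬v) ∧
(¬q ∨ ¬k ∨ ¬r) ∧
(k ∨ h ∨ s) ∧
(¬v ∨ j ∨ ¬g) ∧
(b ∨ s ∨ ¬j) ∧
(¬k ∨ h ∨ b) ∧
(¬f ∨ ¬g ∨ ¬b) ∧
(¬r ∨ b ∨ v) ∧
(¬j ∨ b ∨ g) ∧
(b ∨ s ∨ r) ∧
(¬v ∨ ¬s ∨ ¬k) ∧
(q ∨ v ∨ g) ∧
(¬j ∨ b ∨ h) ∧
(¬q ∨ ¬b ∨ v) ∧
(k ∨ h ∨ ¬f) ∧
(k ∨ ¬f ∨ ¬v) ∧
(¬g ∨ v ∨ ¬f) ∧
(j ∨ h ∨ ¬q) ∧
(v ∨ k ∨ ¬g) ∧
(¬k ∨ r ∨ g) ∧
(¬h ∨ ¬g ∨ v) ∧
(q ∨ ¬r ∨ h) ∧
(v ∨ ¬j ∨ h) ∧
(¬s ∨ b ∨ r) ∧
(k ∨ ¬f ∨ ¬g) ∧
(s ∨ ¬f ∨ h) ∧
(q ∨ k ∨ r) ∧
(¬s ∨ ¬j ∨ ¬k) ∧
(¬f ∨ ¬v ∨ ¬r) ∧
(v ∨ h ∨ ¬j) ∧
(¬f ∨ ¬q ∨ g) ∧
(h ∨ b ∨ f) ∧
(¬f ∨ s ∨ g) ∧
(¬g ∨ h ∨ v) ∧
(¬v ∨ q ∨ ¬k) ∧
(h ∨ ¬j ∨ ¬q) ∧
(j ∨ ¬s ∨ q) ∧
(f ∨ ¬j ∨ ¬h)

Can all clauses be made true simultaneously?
No

No, the formula is not satisfiable.

No assignment of truth values to the variables can make all 50 clauses true simultaneously.

The formula is UNSAT (unsatisfiable).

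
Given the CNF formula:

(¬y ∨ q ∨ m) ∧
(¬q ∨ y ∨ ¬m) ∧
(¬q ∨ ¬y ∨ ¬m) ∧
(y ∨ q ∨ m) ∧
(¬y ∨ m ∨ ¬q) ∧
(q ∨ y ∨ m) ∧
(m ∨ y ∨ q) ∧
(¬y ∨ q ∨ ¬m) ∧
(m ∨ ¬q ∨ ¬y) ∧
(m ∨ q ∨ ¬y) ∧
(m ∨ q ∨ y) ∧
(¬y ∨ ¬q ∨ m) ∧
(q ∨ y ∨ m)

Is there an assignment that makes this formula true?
Yes

Yes, the formula is satisfiable.

One satisfying assignment is: q=False, m=True, y=False

Verification: With this assignment, all 13 clauses evaluate to true.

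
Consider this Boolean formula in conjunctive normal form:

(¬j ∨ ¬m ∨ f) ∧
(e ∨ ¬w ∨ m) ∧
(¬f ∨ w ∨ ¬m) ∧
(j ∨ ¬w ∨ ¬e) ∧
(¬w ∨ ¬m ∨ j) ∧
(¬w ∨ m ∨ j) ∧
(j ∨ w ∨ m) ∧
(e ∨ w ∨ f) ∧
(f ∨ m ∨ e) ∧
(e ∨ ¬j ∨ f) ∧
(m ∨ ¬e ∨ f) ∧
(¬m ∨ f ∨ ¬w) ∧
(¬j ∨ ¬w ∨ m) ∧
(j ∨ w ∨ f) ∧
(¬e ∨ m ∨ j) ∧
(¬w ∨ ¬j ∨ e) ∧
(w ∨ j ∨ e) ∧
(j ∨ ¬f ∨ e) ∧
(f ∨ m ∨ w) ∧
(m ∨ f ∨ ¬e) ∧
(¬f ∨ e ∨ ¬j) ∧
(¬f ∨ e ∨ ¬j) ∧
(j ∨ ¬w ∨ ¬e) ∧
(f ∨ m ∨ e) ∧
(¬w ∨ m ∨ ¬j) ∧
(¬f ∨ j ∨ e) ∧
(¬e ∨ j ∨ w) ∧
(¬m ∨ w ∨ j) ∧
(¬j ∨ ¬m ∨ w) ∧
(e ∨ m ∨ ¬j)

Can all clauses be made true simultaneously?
Yes

Yes, the formula is satisfiable.

One satisfying assignment is: m=False, w=False, e=True, f=True, j=True

Verification: With this assignment, all 30 clauses evaluate to true.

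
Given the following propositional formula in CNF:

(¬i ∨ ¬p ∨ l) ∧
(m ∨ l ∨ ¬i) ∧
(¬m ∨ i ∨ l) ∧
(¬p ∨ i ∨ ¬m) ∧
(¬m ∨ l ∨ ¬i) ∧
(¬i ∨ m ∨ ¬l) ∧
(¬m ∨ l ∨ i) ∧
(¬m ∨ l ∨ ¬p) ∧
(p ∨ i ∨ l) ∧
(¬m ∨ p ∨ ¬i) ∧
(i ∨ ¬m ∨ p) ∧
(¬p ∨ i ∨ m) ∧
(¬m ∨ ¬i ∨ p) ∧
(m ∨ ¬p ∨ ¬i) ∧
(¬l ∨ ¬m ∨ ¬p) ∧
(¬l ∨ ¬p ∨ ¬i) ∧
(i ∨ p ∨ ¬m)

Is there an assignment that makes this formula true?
Yes

Yes, the formula is satisfiable.

One satisfying assignment is: p=False, i=False, l=True, m=False

Verification: With this assignment, all 17 clauses evaluate to true.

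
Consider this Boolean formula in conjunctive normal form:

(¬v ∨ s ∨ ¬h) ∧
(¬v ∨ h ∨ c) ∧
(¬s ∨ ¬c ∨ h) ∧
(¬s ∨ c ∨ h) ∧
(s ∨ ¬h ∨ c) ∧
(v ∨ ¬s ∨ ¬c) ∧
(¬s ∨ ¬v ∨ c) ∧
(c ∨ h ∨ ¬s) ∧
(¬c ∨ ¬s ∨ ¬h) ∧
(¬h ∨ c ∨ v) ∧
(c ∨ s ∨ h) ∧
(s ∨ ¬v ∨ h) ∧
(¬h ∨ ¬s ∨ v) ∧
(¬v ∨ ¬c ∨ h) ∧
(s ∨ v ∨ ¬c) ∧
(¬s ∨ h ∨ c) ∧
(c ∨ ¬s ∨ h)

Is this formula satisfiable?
No

No, the formula is not satisfiable.

No assignment of truth values to the variables can make all 17 clauses true simultaneously.

The formula is UNSAT (unsatisfiable).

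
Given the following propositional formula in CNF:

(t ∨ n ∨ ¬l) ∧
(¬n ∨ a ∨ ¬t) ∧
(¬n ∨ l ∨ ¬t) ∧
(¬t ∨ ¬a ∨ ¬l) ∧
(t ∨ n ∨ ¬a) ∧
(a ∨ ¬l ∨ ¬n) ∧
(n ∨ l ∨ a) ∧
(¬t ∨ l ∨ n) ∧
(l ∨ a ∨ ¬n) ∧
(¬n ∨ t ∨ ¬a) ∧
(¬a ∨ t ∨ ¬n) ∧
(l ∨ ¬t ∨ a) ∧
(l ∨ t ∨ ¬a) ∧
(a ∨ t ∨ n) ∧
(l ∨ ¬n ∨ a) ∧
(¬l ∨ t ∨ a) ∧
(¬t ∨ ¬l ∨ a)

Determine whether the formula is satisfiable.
No

No, the formula is not satisfiable.

No assignment of truth values to the variables can make all 17 clauses true simultaneously.

The formula is UNSAT (unsatisfiable).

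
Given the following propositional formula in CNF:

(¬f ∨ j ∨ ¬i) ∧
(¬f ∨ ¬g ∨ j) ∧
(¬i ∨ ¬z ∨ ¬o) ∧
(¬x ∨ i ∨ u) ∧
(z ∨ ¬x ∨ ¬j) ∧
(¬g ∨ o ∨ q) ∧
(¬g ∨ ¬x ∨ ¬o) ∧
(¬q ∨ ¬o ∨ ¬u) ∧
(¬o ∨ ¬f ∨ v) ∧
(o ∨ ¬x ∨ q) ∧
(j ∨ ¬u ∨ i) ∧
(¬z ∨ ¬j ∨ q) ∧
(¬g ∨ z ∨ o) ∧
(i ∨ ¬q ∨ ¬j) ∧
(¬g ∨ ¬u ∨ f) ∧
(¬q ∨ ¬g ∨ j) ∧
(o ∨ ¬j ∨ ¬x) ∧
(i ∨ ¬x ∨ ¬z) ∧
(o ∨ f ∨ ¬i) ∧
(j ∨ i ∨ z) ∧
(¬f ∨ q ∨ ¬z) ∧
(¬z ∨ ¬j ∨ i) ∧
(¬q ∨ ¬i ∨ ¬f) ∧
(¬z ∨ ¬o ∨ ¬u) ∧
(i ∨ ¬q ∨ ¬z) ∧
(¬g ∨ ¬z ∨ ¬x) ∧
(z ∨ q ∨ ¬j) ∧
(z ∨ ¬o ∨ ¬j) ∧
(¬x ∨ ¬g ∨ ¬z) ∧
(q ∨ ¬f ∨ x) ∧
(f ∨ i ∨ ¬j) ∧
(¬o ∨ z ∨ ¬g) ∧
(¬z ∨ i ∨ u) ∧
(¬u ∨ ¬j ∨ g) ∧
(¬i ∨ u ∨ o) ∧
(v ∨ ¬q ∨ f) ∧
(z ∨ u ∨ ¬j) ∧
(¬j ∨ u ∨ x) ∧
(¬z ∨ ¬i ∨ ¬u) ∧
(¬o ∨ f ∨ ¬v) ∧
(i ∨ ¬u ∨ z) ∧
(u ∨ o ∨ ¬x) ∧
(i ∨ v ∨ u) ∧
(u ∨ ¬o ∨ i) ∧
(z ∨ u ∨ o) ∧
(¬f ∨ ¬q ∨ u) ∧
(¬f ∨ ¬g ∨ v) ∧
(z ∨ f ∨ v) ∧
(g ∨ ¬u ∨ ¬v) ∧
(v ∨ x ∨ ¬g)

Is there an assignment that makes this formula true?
No

No, the formula is not satisfiable.

No assignment of truth values to the variables can make all 50 clauses true simultaneously.

The formula is UNSAT (unsatisfiable).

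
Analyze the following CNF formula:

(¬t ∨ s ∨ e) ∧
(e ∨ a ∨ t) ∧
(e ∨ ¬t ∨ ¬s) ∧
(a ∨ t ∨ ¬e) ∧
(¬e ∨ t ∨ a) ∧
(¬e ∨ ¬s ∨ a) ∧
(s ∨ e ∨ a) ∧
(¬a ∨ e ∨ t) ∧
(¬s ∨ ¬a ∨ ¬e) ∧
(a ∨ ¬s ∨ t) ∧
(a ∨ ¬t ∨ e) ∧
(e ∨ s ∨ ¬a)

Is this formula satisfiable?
Yes

Yes, the formula is satisfiable.

One satisfying assignment is: a=False, t=True, e=True, s=False

Verification: With this assignment, all 12 clauses evaluate to true.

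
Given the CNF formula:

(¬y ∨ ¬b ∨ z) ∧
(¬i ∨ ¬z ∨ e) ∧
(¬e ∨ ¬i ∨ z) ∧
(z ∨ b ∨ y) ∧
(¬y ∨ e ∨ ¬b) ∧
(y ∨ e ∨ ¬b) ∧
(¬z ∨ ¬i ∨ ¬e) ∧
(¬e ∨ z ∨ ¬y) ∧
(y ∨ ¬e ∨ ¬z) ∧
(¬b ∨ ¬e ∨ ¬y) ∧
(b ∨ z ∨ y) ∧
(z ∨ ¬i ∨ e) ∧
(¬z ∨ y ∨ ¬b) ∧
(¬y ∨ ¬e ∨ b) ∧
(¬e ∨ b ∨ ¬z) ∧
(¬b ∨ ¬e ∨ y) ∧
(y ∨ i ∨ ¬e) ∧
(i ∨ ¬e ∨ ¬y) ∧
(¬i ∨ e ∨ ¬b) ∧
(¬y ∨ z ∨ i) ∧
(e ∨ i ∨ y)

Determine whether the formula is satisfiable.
Yes

Yes, the formula is satisfiable.

One satisfying assignment is: e=False, i=False, y=True, b=False, z=True

Verification: With this assignment, all 21 clauses evaluate to true.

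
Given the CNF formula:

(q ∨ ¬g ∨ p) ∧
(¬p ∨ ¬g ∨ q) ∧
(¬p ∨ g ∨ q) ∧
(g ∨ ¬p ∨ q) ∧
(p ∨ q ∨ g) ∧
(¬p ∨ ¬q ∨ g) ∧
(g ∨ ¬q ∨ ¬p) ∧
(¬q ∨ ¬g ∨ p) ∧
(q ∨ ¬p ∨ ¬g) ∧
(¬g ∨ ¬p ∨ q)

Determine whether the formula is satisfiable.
Yes

Yes, the formula is satisfiable.

One satisfying assignment is: g=False, q=True, p=False

Verification: With this assignment, all 10 clauses evaluate to true.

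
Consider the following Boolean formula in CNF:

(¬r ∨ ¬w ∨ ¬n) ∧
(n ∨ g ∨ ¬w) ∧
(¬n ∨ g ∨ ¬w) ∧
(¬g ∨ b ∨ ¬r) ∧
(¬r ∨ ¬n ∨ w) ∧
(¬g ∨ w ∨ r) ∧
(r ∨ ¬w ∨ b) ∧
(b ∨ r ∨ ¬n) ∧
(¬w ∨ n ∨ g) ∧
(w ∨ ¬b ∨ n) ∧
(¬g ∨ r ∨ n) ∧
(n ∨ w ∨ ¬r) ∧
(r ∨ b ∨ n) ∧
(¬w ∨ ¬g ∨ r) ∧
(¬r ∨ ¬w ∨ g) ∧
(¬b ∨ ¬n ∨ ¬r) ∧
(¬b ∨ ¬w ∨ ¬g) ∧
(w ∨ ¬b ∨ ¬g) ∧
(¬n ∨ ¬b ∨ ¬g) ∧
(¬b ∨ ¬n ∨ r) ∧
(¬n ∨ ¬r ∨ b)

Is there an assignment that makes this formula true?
No

No, the formula is not satisfiable.

No assignment of truth values to the variables can make all 21 clauses true simultaneously.

The formula is UNSAT (unsatisfiable).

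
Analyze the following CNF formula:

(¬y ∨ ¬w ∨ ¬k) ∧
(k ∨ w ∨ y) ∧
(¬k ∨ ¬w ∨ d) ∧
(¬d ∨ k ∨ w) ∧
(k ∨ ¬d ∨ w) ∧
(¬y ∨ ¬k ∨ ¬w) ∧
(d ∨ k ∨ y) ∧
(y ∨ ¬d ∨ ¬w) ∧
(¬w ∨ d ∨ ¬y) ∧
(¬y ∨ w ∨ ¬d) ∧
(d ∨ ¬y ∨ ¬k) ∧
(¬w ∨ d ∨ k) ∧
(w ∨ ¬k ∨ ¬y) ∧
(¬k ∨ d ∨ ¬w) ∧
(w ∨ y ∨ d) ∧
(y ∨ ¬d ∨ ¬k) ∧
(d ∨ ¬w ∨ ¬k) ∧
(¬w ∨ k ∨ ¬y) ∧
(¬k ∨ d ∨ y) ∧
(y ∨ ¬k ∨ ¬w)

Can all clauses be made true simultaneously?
Yes

Yes, the formula is satisfiable.

One satisfying assignment is: y=True, k=False, w=False, d=False

Verification: With this assignment, all 20 clauses evaluate to true.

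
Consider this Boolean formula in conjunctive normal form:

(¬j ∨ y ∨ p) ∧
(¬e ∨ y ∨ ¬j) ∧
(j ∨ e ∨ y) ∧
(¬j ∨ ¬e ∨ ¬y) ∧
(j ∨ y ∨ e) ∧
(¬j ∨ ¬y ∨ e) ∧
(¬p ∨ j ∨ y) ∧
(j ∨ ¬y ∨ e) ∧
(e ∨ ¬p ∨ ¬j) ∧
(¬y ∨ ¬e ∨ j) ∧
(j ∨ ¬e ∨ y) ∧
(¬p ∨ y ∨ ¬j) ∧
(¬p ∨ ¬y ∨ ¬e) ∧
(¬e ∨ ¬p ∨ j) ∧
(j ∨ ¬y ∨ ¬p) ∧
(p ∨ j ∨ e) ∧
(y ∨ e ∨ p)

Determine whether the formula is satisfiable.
No

No, the formula is not satisfiable.

No assignment of truth values to the variables can make all 17 clauses true simultaneously.

The formula is UNSAT (unsatisfiable).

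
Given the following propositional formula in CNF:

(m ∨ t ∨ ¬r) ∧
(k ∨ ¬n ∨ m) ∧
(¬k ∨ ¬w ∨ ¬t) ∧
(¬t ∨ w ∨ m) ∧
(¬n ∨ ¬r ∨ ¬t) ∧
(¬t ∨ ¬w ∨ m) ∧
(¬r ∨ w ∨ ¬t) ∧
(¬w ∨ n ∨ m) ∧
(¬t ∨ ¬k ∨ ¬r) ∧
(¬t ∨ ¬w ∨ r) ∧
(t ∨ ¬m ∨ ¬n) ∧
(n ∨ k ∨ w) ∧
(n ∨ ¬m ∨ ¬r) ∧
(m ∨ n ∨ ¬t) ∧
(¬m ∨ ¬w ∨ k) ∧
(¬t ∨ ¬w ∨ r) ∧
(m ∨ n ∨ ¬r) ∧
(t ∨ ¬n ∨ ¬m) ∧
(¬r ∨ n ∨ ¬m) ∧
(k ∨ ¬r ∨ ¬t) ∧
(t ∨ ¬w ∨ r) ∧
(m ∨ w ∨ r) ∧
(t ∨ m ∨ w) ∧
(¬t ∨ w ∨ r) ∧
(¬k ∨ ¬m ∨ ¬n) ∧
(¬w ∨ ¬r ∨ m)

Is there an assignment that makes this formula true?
Yes

Yes, the formula is satisfiable.

One satisfying assignment is: r=False, w=False, n=False, t=False, k=True, m=True

Verification: With this assignment, all 26 clauses evaluate to true.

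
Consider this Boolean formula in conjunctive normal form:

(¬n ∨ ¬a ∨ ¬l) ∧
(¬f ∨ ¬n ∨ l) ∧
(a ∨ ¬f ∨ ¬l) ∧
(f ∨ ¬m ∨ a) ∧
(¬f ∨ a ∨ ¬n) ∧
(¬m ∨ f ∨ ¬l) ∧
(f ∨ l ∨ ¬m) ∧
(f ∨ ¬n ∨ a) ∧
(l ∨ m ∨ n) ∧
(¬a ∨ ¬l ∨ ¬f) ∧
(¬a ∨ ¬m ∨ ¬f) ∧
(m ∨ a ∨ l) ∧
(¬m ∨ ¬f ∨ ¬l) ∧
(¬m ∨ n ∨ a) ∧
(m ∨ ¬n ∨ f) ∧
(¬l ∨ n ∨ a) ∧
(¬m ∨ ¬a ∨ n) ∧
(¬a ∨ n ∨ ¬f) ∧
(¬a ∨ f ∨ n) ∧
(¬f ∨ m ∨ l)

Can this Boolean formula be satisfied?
No

No, the formula is not satisfiable.

No assignment of truth values to the variables can make all 20 clauses true simultaneously.

The formula is UNSAT (unsatisfiable).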